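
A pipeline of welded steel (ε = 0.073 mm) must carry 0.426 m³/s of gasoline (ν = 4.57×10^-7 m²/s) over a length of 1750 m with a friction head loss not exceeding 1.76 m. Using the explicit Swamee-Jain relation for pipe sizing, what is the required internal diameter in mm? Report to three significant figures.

Swamee-Jain (Type III): D = 0.66·[ε^1.25·(LQ²/(gh_f))^4.75 + ν·Q^9.4·(L/(gh_f))^5.2]^0.04
LQ²/(gh_f) = 18.39; L/(gh_f) = 101.4
Term 1 = ε^1.25·(…)^4.75 = 6.86; Term 2 = ν·Q^9.4·(…)^5.2 = 4.04
D = 0.66·(6.86 + 4.04)^0.04 = 0.7262 m = 726 mm
Check: V = 1.03 m/s, Re = 1.63×10^6, f = 0.01304, h_f = 1.69 m ≈ 1.76 m ✓

D ≈ 726 mm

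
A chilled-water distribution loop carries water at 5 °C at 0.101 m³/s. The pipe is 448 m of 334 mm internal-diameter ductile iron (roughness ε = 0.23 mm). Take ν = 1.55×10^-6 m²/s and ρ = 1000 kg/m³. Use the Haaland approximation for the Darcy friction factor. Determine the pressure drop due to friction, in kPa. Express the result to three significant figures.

Δp ≈ 17.2 kPa

V = 4Q/(πD²) = 4·0.101/(π·0.334²) = 1.153 m/s
Re = VD/ν = 1.153·0.334/1.55×10^-6 = 2.48×10^5 → turbulent
ε/D = 0.23/334 = 6.89×10^-4
Haaland: f = 0.01930
h_f = f(L/D)V²/(2g) = 0.01930·(448/0.334)·1.153²/(2·9.81) = 1.753 m
Δp = ρg·h_f = 1000·9.81·1.753 = 17.20 kPa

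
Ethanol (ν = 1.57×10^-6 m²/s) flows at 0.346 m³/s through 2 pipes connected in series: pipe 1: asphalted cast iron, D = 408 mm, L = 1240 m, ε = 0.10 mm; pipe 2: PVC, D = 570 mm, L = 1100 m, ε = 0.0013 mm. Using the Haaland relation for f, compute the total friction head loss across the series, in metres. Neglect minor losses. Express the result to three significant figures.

Pipe 1: V = 2.646 m/s, Re = 6.88×10^5, ε/D = 2.45×10^-4, f = 0.01537, h_1 = f(L/D)V²/2g = 16.67 m
Pipe 2: V = 1.356 m/s, Re = 4.92×10^5, ε/D = 2.28×10^-6, f = 0.01312, h_2 = f(L/D)V²/2g = 2.373 m
Series → Q common, losses add: H = Σh = 19.05 m

H ≈ 19.0 m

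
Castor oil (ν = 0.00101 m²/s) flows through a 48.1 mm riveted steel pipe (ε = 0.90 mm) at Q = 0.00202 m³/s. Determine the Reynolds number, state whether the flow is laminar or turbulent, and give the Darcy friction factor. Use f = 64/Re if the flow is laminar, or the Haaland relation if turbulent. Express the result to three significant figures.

Re ≈ 52.9; laminar; f = 64/Re ≈ 1.21

V = 4Q/(πD²) = 1.112 m/s
Re = VD/ν = 1.112·0.0481/0.00101 = 52.9
Re < 2300 → laminar → f = 64/Re = 1.209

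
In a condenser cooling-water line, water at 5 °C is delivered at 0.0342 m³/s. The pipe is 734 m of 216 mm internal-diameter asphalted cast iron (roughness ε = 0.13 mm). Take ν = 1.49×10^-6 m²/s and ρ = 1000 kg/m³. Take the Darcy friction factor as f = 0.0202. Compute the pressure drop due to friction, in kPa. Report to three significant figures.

Δp ≈ 29.9 kPa

V = 4Q/(πD²) = 4·0.0342/(π·0.216²) = 0.9333 m/s
h_f = f(L/D)V²/(2g) = 0.02020·(734/0.216)·0.9333²/(2·9.81) = 3.048 m
Δp = ρg·h_f = 1000·9.81·3.048 = 29.90 kPa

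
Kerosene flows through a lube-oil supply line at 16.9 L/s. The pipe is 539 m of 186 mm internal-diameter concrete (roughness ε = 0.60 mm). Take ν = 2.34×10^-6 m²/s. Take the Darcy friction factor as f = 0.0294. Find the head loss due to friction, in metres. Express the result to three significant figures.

V = 4Q/(πD²) = 4·0.0169/(π·0.186²) = 0.6220 m/s
h_f = f(L/D)V²/(2g) = 0.02940·(539/0.186)·0.6220²/(2·9.81) = 1.680 m

h_f ≈ 1.68 m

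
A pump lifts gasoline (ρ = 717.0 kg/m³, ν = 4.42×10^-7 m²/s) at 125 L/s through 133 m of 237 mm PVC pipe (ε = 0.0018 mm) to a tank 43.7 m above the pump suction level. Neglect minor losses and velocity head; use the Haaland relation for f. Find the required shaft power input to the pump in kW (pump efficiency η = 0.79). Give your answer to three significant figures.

P_shaft ≈ 51.4 kW

V = 4Q/(πD²) = 2.834 m/s; Re = 1.52×10^6; ε/D = 7.59×10^-6; f = 0.01099
h_f = f(L/D)V²/2g = 2.525 m
Total head H = z + h_f = 43.7 + 2.525 = 46.22 m
P_hyd = ρgQH = 717.0·9.81·0.125·46.22 = 40.64 kW
P_shaft = P_hyd/η = 40.64/0.79 = 51.45 kW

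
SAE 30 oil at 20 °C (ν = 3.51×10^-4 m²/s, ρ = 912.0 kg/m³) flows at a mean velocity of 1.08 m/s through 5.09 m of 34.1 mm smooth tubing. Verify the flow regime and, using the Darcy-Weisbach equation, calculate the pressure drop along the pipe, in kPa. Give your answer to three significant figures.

Re = VD/ν = 1.08·0.03410/3.51×10^-4 = 105 → laminar (Re < 2300)
f = 64/Re = 0.6100
h_f = f(L/D)V²/(2g) = 0.6100·(5.09/0.03410)·1.08²/(2·9.81) = 5.413 m
Δp = ρg·h_f = 912.0·9.81·5.413 = 48.43 kPa

Δp ≈ 48.4 kPa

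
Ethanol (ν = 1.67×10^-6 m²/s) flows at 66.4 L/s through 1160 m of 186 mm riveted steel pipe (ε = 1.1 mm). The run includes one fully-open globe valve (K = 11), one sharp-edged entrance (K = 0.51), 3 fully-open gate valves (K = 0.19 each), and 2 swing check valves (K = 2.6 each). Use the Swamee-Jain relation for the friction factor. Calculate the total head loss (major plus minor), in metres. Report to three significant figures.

H_L ≈ 66.8 m

V = 4Q/(πD²) = 2.444 m/s; V²/2g = 0.3044 m
Re = 2.72×10^5, ε/D = 0.00591 → f = 0.03242 (Swamee-Jain)
Major: h_f = f(L/D)·V²/2g = 0.03242·6237·0.3044 = 61.55 m
Minor: ΣK = 17.3; h_m = ΣK·V²/2g = 5.260 m
Total H_L = 61.55 + 5.260 = 66.81 m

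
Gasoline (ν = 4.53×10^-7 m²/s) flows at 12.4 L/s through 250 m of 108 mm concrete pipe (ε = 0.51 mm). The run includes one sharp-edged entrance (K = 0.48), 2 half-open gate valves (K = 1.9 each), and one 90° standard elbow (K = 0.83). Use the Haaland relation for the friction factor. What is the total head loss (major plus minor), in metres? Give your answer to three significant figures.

H_L ≈ 7.00 m

V = 4Q/(πD²) = 1.354 m/s; V²/2g = 0.09338 m
Re = 3.23×10^5, ε/D = 0.00472 → f = 0.03019 (Haaland)
Major: h_f = f(L/D)·V²/2g = 0.03019·2315·0.09338 = 6.526 m
Minor: ΣK = 5.11; h_m = ΣK·V²/2g = 0.4772 m
Total H_L = 6.526 + 0.4772 = 7.003 m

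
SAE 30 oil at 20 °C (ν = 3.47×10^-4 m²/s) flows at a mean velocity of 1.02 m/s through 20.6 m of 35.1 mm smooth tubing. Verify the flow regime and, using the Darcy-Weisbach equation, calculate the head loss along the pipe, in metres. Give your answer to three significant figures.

h_f ≈ 19.3 m

Re = VD/ν = 1.02·0.03510/3.47×10^-4 = 103 → laminar (Re < 2300)
f = 64/Re = 0.6203
h_f = f(L/D)V²/(2g) = 0.6203·(20.6/0.03510)·1.02²/(2·9.81) = 19.30 m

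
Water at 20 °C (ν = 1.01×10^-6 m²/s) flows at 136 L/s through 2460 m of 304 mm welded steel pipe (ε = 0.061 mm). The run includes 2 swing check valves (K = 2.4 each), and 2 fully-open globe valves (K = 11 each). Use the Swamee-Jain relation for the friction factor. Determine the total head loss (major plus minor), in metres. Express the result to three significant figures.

V = 4Q/(πD²) = 1.874 m/s; V²/2g = 0.1789 m
Re = 5.64×10^5, ε/D = 2.01×10^-4 → f = 0.01536 (Swamee-Jain)
Major: h_f = f(L/D)·V²/2g = 0.01536·8092·0.1789 = 22.25 m
Minor: ΣK = 26.8; h_m = ΣK·V²/2g = 4.796 m
Total H_L = 22.25 + 4.796 = 27.04 m

H_L ≈ 27.0 m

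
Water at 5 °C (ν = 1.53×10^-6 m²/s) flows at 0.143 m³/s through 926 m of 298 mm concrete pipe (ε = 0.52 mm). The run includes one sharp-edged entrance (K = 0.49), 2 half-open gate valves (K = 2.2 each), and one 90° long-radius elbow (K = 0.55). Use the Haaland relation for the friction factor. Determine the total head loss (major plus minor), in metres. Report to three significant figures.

H_L ≈ 16.5 m

V = 4Q/(πD²) = 2.050 m/s; V²/2g = 0.2143 m
Re = 3.99×10^5, ε/D = 0.00174 → f = 0.02308 (Haaland)
Major: h_f = f(L/D)·V²/2g = 0.02308·3107·0.2143 = 15.37 m
Minor: ΣK = 5.44; h_m = ΣK·V²/2g = 1.166 m
Total H_L = 15.37 + 1.166 = 16.53 m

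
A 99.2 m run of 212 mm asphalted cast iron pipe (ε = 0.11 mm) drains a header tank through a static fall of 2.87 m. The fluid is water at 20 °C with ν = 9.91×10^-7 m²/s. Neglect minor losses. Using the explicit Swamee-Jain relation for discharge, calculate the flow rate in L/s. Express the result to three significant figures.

Swamee-Jain (Type II): Q = -0.965·√(gD⁵h_f/L)·ln[ε/(3.7D) + √(3.17ν²L/(gD³h_f))]
√(gD⁵h_f/L) = √(9.81·0.212⁵·2.87/99.2) = 0.01102
ε/(3.7D) = 1.40×10^-4; √(3.17ν²L/(gD³h_f)) = 3.39×10^-5
Q = -0.965·0.01102·ln(1.742×10^-4) = 0.09208 m³/s
Check: V = 2.61 m/s, Re = 5.58×10^5, f = 0.01780, h_f = 2.89 m ≈ 2.87 m ✓

Q ≈ 92.1 L/s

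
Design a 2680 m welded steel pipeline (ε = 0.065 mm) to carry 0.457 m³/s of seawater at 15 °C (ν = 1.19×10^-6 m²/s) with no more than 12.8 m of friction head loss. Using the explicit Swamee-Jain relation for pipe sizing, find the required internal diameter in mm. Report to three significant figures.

Swamee-Jain (Type III): D = 0.66·[ε^1.25·(LQ²/(gh_f))^4.75 + ν·Q^9.4·(L/(gh_f))^5.2]^0.04
LQ²/(gh_f) = 4.457; L/(gh_f) = 21.34
Term 1 = ε^1.25·(…)^4.75 = 0.00707; Term 2 = ν·Q^9.4·(…)^5.2 = 0.00618
D = 0.66·(0.00707 + 0.00618)^0.04 = 0.5552 m = 555 mm
Check: V = 1.89 m/s, Re = 8.81×10^5, f = 0.01389, h_f = 12.2 m ≈ 12.8 m ✓

D ≈ 555 mm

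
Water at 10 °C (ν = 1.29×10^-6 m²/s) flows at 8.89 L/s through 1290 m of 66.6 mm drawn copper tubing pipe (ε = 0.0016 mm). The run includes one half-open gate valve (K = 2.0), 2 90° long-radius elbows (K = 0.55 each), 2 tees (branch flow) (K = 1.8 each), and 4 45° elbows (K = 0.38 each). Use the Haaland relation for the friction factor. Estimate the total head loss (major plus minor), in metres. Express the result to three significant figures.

V = 4Q/(πD²) = 2.552 m/s; V²/2g = 0.3319 m
Re = 1.32×10^5, ε/D = 2.40×10^-5 → f = 0.01695 (Haaland)
Major: h_f = f(L/D)·V²/2g = 0.01695·19369·0.3319 = 109.0 m
Minor: ΣK = 8.22; h_m = ΣK·V²/2g = 2.728 m
Total H_L = 109.0 + 2.728 = 111.7 m

H_L ≈ 112 m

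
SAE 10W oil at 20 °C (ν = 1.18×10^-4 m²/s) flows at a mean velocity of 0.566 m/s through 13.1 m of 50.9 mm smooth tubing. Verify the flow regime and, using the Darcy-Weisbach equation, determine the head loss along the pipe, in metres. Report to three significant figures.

h_f ≈ 1.10 m

Re = VD/ν = 0.566·0.05090/1.18×10^-4 = 244 → laminar (Re < 2300)
f = 64/Re = 0.2621
h_f = f(L/D)V²/(2g) = 0.2621·(13.1/0.05090)·0.566²/(2·9.81) = 1.102 m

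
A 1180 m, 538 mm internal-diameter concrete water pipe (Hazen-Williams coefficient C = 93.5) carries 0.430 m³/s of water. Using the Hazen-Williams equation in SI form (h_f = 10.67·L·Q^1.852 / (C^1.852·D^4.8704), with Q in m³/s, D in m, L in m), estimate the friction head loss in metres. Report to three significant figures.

h_f ≈ 12.1 m

h_f = 10.67·1180·0.430^1.852 / (93.5^1.852·0.538^4.8704) = 12.09 m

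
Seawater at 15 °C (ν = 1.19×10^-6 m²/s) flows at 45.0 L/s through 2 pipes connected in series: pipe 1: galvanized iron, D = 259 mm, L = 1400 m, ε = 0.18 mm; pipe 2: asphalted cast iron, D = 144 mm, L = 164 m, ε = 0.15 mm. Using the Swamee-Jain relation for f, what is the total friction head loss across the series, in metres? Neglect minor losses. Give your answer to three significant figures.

H ≈ 13.2 m

Pipe 1: V = 0.8541 m/s, Re = 1.86×10^5, ε/D = 6.95×10^-4, f = 0.02001, h_1 = f(L/D)V²/2g = 4.021 m
Pipe 2: V = 2.763 m/s, Re = 3.34×10^5, ε/D = 0.00104, f = 0.02082, h_2 = f(L/D)V²/2g = 9.228 m
Series → Q common, losses add: H = Σh = 13.25 m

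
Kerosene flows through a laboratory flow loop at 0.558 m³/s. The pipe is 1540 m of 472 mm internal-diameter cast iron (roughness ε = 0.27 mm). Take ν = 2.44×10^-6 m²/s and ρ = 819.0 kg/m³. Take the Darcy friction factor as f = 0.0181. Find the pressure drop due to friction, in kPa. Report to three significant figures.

Δp ≈ 246 kPa

V = 4Q/(πD²) = 4·0.558/(π·0.472²) = 3.189 m/s
h_f = f(L/D)V²/(2g) = 0.01810·(1540/0.472)·3.189²/(2·9.81) = 30.61 m
Δp = ρg·h_f = 819.0·9.81·30.61 = 245.9 kPa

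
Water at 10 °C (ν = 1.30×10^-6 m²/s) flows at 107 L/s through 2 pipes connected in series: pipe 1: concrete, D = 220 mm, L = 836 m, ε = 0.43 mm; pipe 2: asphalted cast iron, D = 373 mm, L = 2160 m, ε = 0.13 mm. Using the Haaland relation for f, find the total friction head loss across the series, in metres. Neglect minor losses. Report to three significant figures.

H ≈ 41.2 m

Pipe 1: V = 2.815 m/s, Re = 4.76×10^5, ε/D = 0.00195, f = 0.02367, h_1 = f(L/D)V²/2g = 36.32 m
Pipe 2: V = 0.9792 m/s, Re = 2.81×10^5, ε/D = 3.49×10^-4, f = 0.01723, h_2 = f(L/D)V²/2g = 4.876 m
Series → Q common, losses add: H = Σh = 41.20 m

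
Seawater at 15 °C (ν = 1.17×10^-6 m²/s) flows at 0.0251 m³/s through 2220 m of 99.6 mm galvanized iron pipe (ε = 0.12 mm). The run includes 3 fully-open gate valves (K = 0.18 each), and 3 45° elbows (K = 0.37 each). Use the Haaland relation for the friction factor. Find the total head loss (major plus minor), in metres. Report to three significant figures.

H_L ≈ 253 m

V = 4Q/(πD²) = 3.222 m/s; V²/2g = 0.5290 m
Re = 2.74×10^5, ε/D = 0.00120 → f = 0.02141 (Haaland)
Major: h_f = f(L/D)·V²/2g = 0.02141·22289·0.5290 = 252.5 m
Minor: ΣK = 1.65; h_m = ΣK·V²/2g = 0.8728 m
Total H_L = 252.5 + 0.8728 = 253.3 m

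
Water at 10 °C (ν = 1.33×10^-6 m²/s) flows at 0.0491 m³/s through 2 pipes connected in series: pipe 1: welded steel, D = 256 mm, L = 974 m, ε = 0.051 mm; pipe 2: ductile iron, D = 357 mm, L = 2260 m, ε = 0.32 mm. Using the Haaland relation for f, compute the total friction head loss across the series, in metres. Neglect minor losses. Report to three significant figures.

H ≈ 4.65 m

Pipe 1: V = 0.9539 m/s, Re = 1.84×10^5, ε/D = 1.99×10^-4, f = 0.01706, h_1 = f(L/D)V²/2g = 3.011 m
Pipe 2: V = 0.4905 m/s, Re = 1.32×10^5, ε/D = 8.96×10^-4, f = 0.02109, h_2 = f(L/D)V²/2g = 1.637 m
Series → Q common, losses add: H = Σh = 4.648 m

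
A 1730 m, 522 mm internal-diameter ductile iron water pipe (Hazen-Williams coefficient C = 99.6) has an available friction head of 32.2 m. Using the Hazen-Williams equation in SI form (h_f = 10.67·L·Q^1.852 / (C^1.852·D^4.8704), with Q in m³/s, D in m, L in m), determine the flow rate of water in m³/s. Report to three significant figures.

Q ≈ 0.584 m³/s

Rearranging: Q = [h_f·C^1.852·D^4.8704 / (10.67·L)]^(1/1.852)
Q = [32.2·99.6^1.852·0.522^4.8704 / (10.67·1730)]^0.540 = 0.5840 m³/s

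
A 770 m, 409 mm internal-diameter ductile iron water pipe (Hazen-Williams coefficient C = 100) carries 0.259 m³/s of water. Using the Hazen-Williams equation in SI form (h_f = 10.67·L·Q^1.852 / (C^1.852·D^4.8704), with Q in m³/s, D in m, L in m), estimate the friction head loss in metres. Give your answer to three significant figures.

h_f ≈ 10.4 m

h_f = 10.67·770·0.259^1.852 / (100^1.852·0.409^4.8704) = 10.35 m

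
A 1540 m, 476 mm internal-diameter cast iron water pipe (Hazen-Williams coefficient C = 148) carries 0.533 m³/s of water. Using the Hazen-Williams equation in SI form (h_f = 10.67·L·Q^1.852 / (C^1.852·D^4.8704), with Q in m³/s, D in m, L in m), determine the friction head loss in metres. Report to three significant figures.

h_f ≈ 18.2 m

h_f = 10.67·1540·0.533^1.852 / (148^1.852·0.476^4.8704) = 18.22 m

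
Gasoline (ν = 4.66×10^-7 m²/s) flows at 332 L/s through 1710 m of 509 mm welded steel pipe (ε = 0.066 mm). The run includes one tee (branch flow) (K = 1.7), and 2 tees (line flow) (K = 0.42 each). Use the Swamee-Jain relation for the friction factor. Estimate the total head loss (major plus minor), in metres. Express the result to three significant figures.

H_L ≈ 6.47 m

V = 4Q/(πD²) = 1.632 m/s; V²/2g = 0.1357 m
Re = 1.78×10^6, ε/D = 1.30×10^-4 → f = 0.01344 (Swamee-Jain)
Major: h_f = f(L/D)·V²/2g = 0.01344·3360·0.1357 = 6.126 m
Minor: ΣK = 2.54; h_m = ΣK·V²/2g = 0.3446 m
Total H_L = 6.126 + 0.3446 = 6.470 m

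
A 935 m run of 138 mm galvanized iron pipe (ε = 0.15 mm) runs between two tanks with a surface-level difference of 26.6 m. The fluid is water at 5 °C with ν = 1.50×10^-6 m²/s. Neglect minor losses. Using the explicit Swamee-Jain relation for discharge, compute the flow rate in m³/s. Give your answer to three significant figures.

Swamee-Jain (Type II): Q = -0.965·√(gD⁵h_f/L)·ln[ε/(3.7D) + √(3.17ν²L/(gD³h_f))]
√(gD⁵h_f/L) = √(9.81·0.138⁵·26.6/935) = 0.003737
ε/(3.7D) = 2.94×10^-4; √(3.17ν²L/(gD³h_f)) = 9.86×10^-5
Q = -0.965·0.003737·ln(3.924×10^-4) = 0.02829 m³/s
Check: V = 1.89 m/s, Re = 1.74×10^5, f = 0.02171, h_f = 26.8 m ≈ 26.6 m ✓

Q ≈ 0.0283 m³/s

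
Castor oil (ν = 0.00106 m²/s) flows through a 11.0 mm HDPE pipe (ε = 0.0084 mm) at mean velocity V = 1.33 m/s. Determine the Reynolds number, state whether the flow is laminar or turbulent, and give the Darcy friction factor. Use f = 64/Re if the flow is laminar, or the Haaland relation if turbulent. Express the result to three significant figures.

Re = VD/ν = 1.330·0.0110/0.00106 = 13.8
Re < 2300 → laminar → f = 64/Re = 4.637

Re ≈ 13.8; laminar; f = 64/Re ≈ 4.64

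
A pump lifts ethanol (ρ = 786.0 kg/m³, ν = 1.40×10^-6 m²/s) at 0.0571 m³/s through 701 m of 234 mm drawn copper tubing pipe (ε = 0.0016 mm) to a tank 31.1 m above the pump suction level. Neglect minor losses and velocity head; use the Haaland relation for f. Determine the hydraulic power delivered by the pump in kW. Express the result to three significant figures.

V = 4Q/(πD²) = 1.328 m/s; Re = 2.22×10^5; ε/D = 6.84×10^-6; f = 0.01523
h_f = f(L/D)V²/2g = 4.100 m
Total head H = z + h_f = 31.1 + 4.100 = 35.20 m
P_hyd = ρgQH = 786.0·9.81·0.0571·35.20 = 15.50 kW

P_hyd ≈ 15.5 kW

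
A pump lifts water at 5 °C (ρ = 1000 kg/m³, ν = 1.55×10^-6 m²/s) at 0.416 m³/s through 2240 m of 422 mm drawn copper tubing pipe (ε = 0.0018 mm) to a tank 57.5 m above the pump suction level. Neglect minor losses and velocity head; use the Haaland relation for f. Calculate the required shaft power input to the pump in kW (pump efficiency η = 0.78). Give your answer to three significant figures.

V = 4Q/(πD²) = 2.974 m/s; Re = 8.10×10^5; ε/D = 4.27×10^-6; f = 0.01207
h_f = f(L/D)V²/2g = 28.89 m
Total head H = z + h_f = 57.5 + 28.89 = 86.39 m
P_hyd = ρgQH = 1000·9.81·0.416·86.39 = 352.5 kW
P_shaft = P_hyd/η = 352.5/0.78 = 452.0 kW

P_shaft ≈ 452 kW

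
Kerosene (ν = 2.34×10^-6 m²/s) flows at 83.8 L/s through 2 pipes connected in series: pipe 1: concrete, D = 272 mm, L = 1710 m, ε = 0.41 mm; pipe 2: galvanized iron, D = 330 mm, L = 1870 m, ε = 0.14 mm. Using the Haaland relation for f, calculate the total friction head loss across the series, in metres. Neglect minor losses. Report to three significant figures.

Pipe 1: V = 1.442 m/s, Re = 1.68×10^5, ε/D = 0.00151, f = 0.02291, h_1 = f(L/D)V²/2g = 15.27 m
Pipe 2: V = 0.9798 m/s, Re = 1.38×10^5, ε/D = 4.24×10^-4, f = 0.01895, h_2 = f(L/D)V²/2g = 5.255 m
Series → Q common, losses add: H = Σh = 20.53 m

H ≈ 20.5 m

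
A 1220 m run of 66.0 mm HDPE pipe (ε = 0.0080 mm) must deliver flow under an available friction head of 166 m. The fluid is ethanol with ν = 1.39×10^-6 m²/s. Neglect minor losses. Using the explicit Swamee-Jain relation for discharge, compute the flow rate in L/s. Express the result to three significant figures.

Q ≈ 10.9 L/s

Swamee-Jain (Type II): Q = -0.965·√(gD⁵h_f/L)·ln[ε/(3.7D) + √(3.17ν²L/(gD³h_f))]
√(gD⁵h_f/L) = √(9.81·0.0660⁵·166/1220) = 0.001293
ε/(3.7D) = 3.28×10^-5; √(3.17ν²L/(gD³h_f)) = 1.26×10^-4
Q = -0.965·0.001293·ln(1.591×10^-4) = 0.01091 m³/s
Check: V = 3.19 m/s, Re = 1.51×10^5, f = 0.01729, h_f = 166 m ≈ 166 m ✓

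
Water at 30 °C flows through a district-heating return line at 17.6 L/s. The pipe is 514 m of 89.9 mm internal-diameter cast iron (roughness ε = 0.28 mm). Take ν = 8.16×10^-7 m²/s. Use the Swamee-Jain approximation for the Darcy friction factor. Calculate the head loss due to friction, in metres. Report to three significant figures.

h_f ≈ 60.5 m

V = 4Q/(πD²) = 4·0.0176/(π·0.0899²) = 2.773 m/s
Re = VD/ν = 2.773·0.0899/8.16×10^-7 = 3.05×10^5 → turbulent
ε/D = 0.28/89.9 = 0.00311
Swamee-Jain: f = 0.02702
h_f = f(L/D)V²/(2g) = 0.02702·(514/0.0899)·2.773²/(2·9.81) = 60.53 m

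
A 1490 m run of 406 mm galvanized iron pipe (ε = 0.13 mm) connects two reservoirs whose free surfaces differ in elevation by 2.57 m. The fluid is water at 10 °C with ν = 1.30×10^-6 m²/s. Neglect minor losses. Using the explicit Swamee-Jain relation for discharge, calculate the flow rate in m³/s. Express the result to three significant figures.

Swamee-Jain (Type II): Q = -0.965·√(gD⁵h_f/L)·ln[ε/(3.7D) + √(3.17ν²L/(gD³h_f))]
√(gD⁵h_f/L) = √(9.81·0.406⁵·2.57/1490) = 0.01366
ε/(3.7D) = 8.65×10^-5; √(3.17ν²L/(gD³h_f)) = 6.88×10^-5
Q = -0.965·0.01366·ln(1.553×10^-4) = 0.1156 m³/s
Check: V = 0.893 m/s, Re = 2.79×10^5, f = 0.01732, h_f = 2.58 m ≈ 2.57 m ✓

Q ≈ 0.116 m³/s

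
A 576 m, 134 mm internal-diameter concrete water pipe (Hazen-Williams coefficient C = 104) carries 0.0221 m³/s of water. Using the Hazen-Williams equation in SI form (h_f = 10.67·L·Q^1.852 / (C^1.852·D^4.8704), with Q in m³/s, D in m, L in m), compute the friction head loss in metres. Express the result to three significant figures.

h_f = 10.67·576·0.0221^1.852 / (104^1.852·0.134^4.8704) = 17.31 m

h_f ≈ 17.3 m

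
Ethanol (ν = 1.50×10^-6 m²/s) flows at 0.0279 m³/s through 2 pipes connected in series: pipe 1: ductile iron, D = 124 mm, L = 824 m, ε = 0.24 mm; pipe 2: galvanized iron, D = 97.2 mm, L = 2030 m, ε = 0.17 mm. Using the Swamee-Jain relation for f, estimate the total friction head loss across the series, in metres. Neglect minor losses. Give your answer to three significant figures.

Pipe 1: V = 2.310 m/s, Re = 1.91×10^5, ε/D = 0.00194, f = 0.02435, h_1 = f(L/D)V²/2g = 44.01 m
Pipe 2: V = 3.760 m/s, Re = 2.44×10^5, ε/D = 0.00175, f = 0.02358, h_2 = f(L/D)V²/2g = 354.8 m
Series → Q common, losses add: H = Σh = 398.8 m

H ≈ 399 m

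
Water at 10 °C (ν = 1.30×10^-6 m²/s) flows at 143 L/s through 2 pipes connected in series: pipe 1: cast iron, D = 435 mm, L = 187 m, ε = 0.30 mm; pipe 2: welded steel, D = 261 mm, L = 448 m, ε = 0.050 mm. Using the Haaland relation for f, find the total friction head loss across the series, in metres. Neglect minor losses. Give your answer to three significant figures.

H ≈ 9.84 m

Pipe 1: V = 0.9622 m/s, Re = 3.22×10^5, ε/D = 6.90×10^-4, f = 0.01903, h_1 = f(L/D)V²/2g = 0.3860 m
Pipe 2: V = 2.673 m/s, Re = 5.37×10^5, ε/D = 1.92×10^-4, f = 0.01512, h_2 = f(L/D)V²/2g = 9.450 m
Series → Q common, losses add: H = Σh = 9.836 m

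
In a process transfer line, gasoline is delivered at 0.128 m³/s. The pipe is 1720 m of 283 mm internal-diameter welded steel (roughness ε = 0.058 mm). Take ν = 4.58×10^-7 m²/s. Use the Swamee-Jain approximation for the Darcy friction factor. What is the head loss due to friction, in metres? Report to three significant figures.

h_f ≈ 18.8 m

V = 4Q/(πD²) = 4·0.128/(π·0.283²) = 2.035 m/s
Re = VD/ν = 2.035·0.283/4.58×10^-7 = 1.26×10^6 → turbulent
ε/D = 0.058/283 = 2.05×10^-4
Swamee-Jain: f = 0.01465
h_f = f(L/D)V²/(2g) = 0.01465·(1720/0.283)·2.035²/(2·9.81) = 18.79 m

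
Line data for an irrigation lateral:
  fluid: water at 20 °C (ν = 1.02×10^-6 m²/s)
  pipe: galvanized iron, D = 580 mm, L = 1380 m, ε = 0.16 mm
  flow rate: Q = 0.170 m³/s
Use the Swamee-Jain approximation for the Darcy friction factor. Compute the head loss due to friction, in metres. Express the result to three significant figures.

h_f ≈ 0.833 m

V = 4Q/(πD²) = 4·0.170/(π·0.580²) = 0.6434 m/s
Re = VD/ν = 0.6434·0.580/1.02×10^-6 = 3.66×10^5 → turbulent
ε/D = 0.16/580 = 2.76×10^-4
Swamee-Jain: f = 0.01658
h_f = f(L/D)V²/(2g) = 0.01658·(1380/0.580)·0.6434²/(2·9.81) = 0.8326 m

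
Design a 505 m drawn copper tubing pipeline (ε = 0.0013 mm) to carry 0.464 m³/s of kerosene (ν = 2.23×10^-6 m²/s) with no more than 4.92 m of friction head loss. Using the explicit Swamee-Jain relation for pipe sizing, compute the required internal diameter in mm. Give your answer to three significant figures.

D ≈ 479 mm

Swamee-Jain (Type III): D = 0.66·[ε^1.25·(LQ²/(gh_f))^4.75 + ν·Q^9.4·(L/(gh_f))^5.2]^0.04
LQ²/(gh_f) = 2.253; L/(gh_f) = 10.46
Term 1 = ε^1.25·(…)^4.75 = 2.08×10^-6; Term 2 = ν·Q^9.4·(…)^5.2 = 3.28×10^-4
D = 0.66·(2.08×10^-6 + 3.28×10^-4)^0.04 = 0.4789 m = 479 mm
Check: V = 2.58 m/s, Re = 5.53×10^5, f = 0.01290, h_f = 4.60 m ≈ 4.92 m ✓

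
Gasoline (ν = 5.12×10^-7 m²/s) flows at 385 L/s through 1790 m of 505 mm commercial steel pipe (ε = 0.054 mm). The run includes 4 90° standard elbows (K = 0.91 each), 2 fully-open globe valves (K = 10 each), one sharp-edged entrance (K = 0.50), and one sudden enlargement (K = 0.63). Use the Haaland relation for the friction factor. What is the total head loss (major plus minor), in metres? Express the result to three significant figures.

V = 4Q/(πD²) = 1.922 m/s; V²/2g = 0.1883 m
Re = 1.90×10^6, ε/D = 1.07×10^-4 → f = 0.01289 (Haaland)
Major: h_f = f(L/D)·V²/2g = 0.01289·3545·0.1883 = 8.605 m
Minor: ΣK = 24.8; h_m = ΣK·V²/2g = 4.664 m
Total H_L = 8.605 + 4.664 = 13.27 m

H_L ≈ 13.3 m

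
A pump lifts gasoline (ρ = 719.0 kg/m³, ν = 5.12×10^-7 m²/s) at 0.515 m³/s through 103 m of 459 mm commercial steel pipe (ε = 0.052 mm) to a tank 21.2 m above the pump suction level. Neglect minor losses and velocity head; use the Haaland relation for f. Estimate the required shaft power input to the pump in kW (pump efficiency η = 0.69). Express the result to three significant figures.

V = 4Q/(πD²) = 3.112 m/s; Re = 2.79×10^6; ε/D = 1.13×10^-4; f = 0.01279
h_f = f(L/D)V²/2g = 1.417 m
Total head H = z + h_f = 21.2 + 1.417 = 22.62 m
P_hyd = ρgQH = 719.0·9.81·0.515·22.62 = 82.16 kW
P_shaft = P_hyd/η = 82.16/0.69 = 119.1 kW

P_shaft ≈ 119 kW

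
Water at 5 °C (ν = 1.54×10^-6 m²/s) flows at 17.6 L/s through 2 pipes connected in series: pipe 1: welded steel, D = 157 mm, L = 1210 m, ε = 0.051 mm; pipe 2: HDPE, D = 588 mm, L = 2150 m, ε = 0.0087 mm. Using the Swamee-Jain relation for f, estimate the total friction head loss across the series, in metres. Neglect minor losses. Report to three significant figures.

H ≈ 6.46 m

Pipe 1: V = 0.9091 m/s, Re = 9.27×10^4, ε/D = 3.25×10^-4, f = 0.01984, h_1 = f(L/D)V²/2g = 6.442 m
Pipe 2: V = 0.06481 m/s, Re = 2.47×10^4, ε/D = 1.48×10^-5, f = 0.02453, h_2 = f(L/D)V²/2g = 0.01920 m
Series → Q common, losses add: H = Σh = 6.461 m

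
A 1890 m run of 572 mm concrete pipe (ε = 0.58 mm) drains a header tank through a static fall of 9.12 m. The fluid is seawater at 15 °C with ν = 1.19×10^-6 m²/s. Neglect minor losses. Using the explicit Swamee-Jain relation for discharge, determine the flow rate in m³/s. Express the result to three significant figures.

Swamee-Jain (Type II): Q = -0.965·√(gD⁵h_f/L)·ln[ε/(3.7D) + √(3.17ν²L/(gD³h_f))]
√(gD⁵h_f/L) = √(9.81·0.572⁵·9.12/1890) = 0.05384
ε/(3.7D) = 2.74×10^-4; √(3.17ν²L/(gD³h_f)) = 2.25×10^-5
Q = -0.965·0.05384·ln(2.966×10^-4) = 0.4220 m³/s
Check: V = 1.64 m/s, Re = 7.89×10^5, f = 0.02018, h_f = 9.17 m ≈ 9.12 m ✓

Q ≈ 0.422 m³/s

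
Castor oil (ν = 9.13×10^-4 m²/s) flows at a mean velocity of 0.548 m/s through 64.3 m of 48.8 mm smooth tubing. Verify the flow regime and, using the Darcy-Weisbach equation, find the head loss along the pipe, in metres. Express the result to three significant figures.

Re = VD/ν = 0.548·0.04880/9.13×10^-4 = 29.3 → laminar (Re < 2300)
f = 64/Re = 2.185
h_f = f(L/D)V²/(2g) = 2.185·(64.3/0.04880)·0.548²/(2·9.81) = 44.07 m

h_f ≈ 44.1 m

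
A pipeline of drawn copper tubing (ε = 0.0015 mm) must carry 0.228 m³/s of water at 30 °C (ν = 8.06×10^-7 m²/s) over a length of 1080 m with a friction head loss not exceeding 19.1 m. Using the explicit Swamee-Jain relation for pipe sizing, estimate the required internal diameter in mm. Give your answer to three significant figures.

D ≈ 311 mm

Swamee-Jain (Type III): D = 0.66·[ε^1.25·(LQ²/(gh_f))^4.75 + ν·Q^9.4·(L/(gh_f))^5.2]^0.04
LQ²/(gh_f) = 0.2996; L/(gh_f) = 5.764
Term 1 = ε^1.25·(…)^4.75 = 1.71×10^-10; Term 2 = ν·Q^9.4·(…)^5.2 = 6.71×10^-9
D = 0.66·(1.71×10^-10 + 6.71×10^-9)^0.04 = 0.3112 m = 311 mm
Check: V = 3.00 m/s, Re = 1.16×10^6, f = 0.01146, h_f = 18.2 m ≈ 19.1 m ✓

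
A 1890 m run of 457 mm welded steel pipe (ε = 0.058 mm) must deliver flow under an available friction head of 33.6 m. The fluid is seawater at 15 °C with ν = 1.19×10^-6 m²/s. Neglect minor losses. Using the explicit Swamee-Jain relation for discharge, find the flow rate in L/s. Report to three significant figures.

Q ≈ 563 L/s

Swamee-Jain (Type II): Q = -0.965·√(gD⁵h_f/L)·ln[ε/(3.7D) + √(3.17ν²L/(gD³h_f))]
√(gD⁵h_f/L) = √(9.81·0.457⁵·33.6/1890) = 0.05896
ε/(3.7D) = 3.43×10^-5; √(3.17ν²L/(gD³h_f)) = 1.64×10^-5
Q = -0.965·0.05896·ln(5.072×10^-5) = 0.5627 m³/s
Check: V = 3.43 m/s, Re = 1.32×10^6, f = 0.01363, h_f = 33.8 m ≈ 33.6 m ✓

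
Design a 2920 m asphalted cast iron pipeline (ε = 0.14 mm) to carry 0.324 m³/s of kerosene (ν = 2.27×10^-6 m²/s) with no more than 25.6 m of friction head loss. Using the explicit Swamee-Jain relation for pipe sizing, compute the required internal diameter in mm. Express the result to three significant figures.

D ≈ 447 mm

Swamee-Jain (Type III): D = 0.66·[ε^1.25·(LQ²/(gh_f))^4.75 + ν·Q^9.4·(L/(gh_f))^5.2]^0.04
LQ²/(gh_f) = 1.221; L/(gh_f) = 11.63
Term 1 = ε^1.25·(…)^4.75 = 3.92×10^-5; Term 2 = ν·Q^9.4·(…)^5.2 = 1.98×10^-5
D = 0.66·(3.92×10^-5 + 1.98×10^-5)^0.04 = 0.4471 m = 447 mm
Check: V = 2.06 m/s, Re = 4.06×10^5, f = 0.01672, h_f = 23.7 m ≈ 25.6 m ✓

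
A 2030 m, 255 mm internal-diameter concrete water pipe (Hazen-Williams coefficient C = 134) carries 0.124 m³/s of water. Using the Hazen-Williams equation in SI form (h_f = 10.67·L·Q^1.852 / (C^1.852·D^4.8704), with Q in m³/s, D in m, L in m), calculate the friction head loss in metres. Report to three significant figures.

h_f = 10.67·2030·0.124^1.852 / (134^1.852·0.255^4.8704) = 40.52 m

h_f ≈ 40.5 m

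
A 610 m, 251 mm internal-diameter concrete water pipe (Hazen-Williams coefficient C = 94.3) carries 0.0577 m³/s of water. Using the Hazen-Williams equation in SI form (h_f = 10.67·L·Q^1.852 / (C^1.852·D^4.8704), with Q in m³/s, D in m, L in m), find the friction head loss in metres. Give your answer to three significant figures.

h_f ≈ 6.11 m

h_f = 10.67·610·0.0577^1.852 / (94.3^1.852·0.251^4.8704) = 6.113 m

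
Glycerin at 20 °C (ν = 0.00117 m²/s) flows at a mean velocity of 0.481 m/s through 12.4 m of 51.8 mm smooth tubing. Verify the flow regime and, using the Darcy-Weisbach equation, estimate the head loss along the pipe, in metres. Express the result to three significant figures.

h_f ≈ 8.48 m

Re = VD/ν = 0.481·0.05180/0.00117 = 21.3 → laminar (Re < 2300)
f = 64/Re = 3.005
h_f = f(L/D)V²/(2g) = 3.005·(12.4/0.05180)·0.481²/(2·9.81) = 8.483 m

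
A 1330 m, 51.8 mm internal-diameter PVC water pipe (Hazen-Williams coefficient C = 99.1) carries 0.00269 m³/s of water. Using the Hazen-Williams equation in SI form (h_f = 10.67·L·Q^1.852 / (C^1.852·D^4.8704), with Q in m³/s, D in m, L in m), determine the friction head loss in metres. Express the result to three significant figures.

h_f = 10.67·1330·0.00269^1.852 / (99.1^1.852·0.0518^4.8704) = 90.56 m

h_f ≈ 90.6 m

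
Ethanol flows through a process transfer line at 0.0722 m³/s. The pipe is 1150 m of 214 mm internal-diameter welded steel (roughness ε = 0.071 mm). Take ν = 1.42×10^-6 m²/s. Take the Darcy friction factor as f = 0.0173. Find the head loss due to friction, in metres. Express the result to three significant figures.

h_f ≈ 19.1 m

V = 4Q/(πD²) = 4·0.0722/(π·0.214²) = 2.007 m/s
h_f = f(L/D)V²/(2g) = 0.01730·(1150/0.214)·2.007²/(2·9.81) = 19.09 m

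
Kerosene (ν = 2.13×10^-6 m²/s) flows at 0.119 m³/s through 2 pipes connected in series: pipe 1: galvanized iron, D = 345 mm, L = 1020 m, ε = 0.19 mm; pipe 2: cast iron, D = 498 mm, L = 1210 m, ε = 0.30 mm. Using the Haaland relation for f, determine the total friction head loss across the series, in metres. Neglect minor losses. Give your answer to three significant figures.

H ≈ 5.52 m

Pipe 1: V = 1.273 m/s, Re = 2.06×10^5, ε/D = 5.51×10^-4, f = 0.01885, h_1 = f(L/D)V²/2g = 4.604 m
Pipe 2: V = 0.6109 m/s, Re = 1.43×10^5, ε/D = 6.02×10^-4, f = 0.01972, h_2 = f(L/D)V²/2g = 0.9116 m
Series → Q common, losses add: H = Σh = 5.515 m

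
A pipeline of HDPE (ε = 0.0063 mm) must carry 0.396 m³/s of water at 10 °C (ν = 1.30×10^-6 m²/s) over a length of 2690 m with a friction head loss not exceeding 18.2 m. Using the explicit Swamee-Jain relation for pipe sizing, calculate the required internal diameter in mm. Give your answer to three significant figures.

D ≈ 477 mm

Swamee-Jain (Type III): D = 0.66·[ε^1.25·(LQ²/(gh_f))^4.75 + ν·Q^9.4·(L/(gh_f))^5.2]^0.04
LQ²/(gh_f) = 2.363; L/(gh_f) = 15.07
Term 1 = ε^1.25·(…)^4.75 = 1.87×10^-5; Term 2 = ν·Q^9.4·(…)^5.2 = 2.87×10^-4
D = 0.66·(1.87×10^-5 + 2.87×10^-4)^0.04 = 0.4775 m = 477 mm
Check: V = 2.21 m/s, Re = 8.12×10^5, f = 0.01231, h_f = 17.3 m ≈ 18.2 m ✓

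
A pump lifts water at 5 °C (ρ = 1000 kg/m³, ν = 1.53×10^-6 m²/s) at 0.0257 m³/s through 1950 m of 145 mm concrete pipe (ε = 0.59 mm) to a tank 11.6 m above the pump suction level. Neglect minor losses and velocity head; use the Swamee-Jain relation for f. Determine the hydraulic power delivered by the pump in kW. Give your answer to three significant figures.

V = 4Q/(πD²) = 1.556 m/s; Re = 1.47×10^5; ε/D = 0.00407; f = 0.02950
h_f = f(L/D)V²/2g = 48.98 m
Total head H = z + h_f = 11.6 + 48.98 = 60.58 m
P_hyd = ρgQH = 1000·9.81·0.0257·60.58 = 15.27 kW

P_hyd ≈ 15.3 kW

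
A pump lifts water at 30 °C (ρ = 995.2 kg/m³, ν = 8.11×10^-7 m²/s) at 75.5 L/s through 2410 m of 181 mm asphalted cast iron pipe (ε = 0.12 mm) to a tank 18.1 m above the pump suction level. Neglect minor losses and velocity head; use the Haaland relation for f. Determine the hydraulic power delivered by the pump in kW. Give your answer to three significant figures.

V = 4Q/(πD²) = 2.934 m/s; Re = 6.55×10^5; ε/D = 6.63×10^-4; f = 0.01838
h_f = f(L/D)V²/2g = 107.4 m
Total head H = z + h_f = 18.1 + 107.4 = 125.5 m
P_hyd = ρgQH = 995.2·9.81·0.0755·125.5 = 92.52 kW

P_hyd ≈ 92.5 kW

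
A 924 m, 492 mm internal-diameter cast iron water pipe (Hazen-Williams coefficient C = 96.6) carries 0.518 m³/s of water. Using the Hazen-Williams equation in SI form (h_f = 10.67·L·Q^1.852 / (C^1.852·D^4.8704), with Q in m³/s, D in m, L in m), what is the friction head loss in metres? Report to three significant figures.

h_f = 10.67·924·0.518^1.852 / (96.6^1.852·0.492^4.8704) = 19.45 m

h_f ≈ 19.4 m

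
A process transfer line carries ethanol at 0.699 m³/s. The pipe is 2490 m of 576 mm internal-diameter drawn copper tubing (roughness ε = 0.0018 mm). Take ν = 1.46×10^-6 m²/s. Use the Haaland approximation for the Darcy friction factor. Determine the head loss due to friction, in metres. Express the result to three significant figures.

h_f ≈ 18.3 m

V = 4Q/(πD²) = 4·0.699/(π·0.576²) = 2.683 m/s
Re = VD/ν = 2.683·0.576/1.46×10^-6 = 1.06×10^6 → turbulent
ε/D = 0.0018/576 = 3.12×10^-6
Haaland: f = 0.01153
h_f = f(L/D)V²/(2g) = 0.01153·(2490/0.576)·2.683²/(2·9.81) = 18.28 m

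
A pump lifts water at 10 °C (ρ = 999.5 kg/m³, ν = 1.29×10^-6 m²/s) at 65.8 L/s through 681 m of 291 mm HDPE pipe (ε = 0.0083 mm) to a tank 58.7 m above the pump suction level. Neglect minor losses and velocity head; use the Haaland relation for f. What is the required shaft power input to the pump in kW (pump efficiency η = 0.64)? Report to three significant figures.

P_shaft ≈ 61.0 kW

V = 4Q/(πD²) = 0.9894 m/s; Re = 2.23×10^5; ε/D = 2.85×10^-5; f = 0.01537
h_f = f(L/D)V²/2g = 1.794 m
Total head H = z + h_f = 58.7 + 1.794 = 60.49 m
P_hyd = ρgQH = 999.5·9.81·0.0658·60.49 = 39.03 kW
P_shaft = P_hyd/η = 39.03/0.64 = 60.98 kW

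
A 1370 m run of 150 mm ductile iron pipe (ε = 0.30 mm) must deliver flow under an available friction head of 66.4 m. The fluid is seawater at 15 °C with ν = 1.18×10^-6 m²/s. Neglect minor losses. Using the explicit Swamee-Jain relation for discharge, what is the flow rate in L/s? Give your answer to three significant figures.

Q ≈ 43.1 L/s

Swamee-Jain (Type II): Q = -0.965·√(gD⁵h_f/L)·ln[ε/(3.7D) + √(3.17ν²L/(gD³h_f))]
√(gD⁵h_f/L) = √(9.81·0.150⁵·66.4/1370) = 0.006009
ε/(3.7D) = 5.41×10^-4; √(3.17ν²L/(gD³h_f)) = 5.24×10^-5
Q = -0.965·0.006009·ln(5.930×10^-4) = 0.04308 m³/s
Check: V = 2.44 m/s, Re = 3.10×10^5, f = 0.02415, h_f = 66.8 m ≈ 66.4 m ✓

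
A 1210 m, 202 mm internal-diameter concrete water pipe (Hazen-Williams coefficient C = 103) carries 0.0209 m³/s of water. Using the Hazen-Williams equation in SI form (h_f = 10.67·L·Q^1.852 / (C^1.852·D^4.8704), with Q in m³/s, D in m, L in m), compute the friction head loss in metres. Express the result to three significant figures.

h_f ≈ 4.52 m

h_f = 10.67·1210·0.0209^1.852 / (103^1.852·0.202^4.8704) = 4.522 m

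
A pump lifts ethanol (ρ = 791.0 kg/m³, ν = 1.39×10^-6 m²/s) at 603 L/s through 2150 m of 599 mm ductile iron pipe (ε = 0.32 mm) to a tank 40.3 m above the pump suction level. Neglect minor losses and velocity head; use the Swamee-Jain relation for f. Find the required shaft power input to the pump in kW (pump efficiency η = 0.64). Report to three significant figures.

P_shaft ≈ 402 kW

V = 4Q/(πD²) = 2.140 m/s; Re = 9.22×10^5; ε/D = 5.34×10^-4; f = 0.01757
h_f = f(L/D)V²/2g = 14.72 m
Total head H = z + h_f = 40.3 + 14.72 = 55.02 m
P_hyd = ρgQH = 791.0·9.81·0.603·55.02 = 257.4 kW
P_shaft = P_hyd/η = 257.4/0.64 = 402.2 kW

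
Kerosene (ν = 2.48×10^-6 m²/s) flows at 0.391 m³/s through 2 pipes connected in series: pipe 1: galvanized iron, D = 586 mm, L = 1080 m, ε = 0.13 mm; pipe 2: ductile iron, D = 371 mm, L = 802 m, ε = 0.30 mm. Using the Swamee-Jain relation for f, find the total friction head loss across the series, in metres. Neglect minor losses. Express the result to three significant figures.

Pipe 1: V = 1.450 m/s, Re = 3.43×10^5, ε/D = 2.22×10^-4, f = 0.01626, h_1 = f(L/D)V²/2g = 3.210 m
Pipe 2: V = 3.617 m/s, Re = 5.41×10^5, ε/D = 8.09×10^-4, f = 0.01942, h_2 = f(L/D)V²/2g = 27.99 m
Series → Q common, losses add: H = Σh = 31.20 m

H ≈ 31.2 m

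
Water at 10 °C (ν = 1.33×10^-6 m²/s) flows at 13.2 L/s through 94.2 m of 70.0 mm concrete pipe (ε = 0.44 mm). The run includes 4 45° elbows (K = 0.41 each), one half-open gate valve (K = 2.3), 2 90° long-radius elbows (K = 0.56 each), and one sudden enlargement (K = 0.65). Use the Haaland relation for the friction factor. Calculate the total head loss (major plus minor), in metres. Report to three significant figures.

V = 4Q/(πD²) = 3.430 m/s; V²/2g = 0.5996 m
Re = 1.81×10^5, ε/D = 0.00629 → f = 0.03306 (Haaland)
Major: h_f = f(L/D)·V²/2g = 0.03306·1346·0.5996 = 26.68 m
Minor: ΣK = 5.71; h_m = ΣK·V²/2g = 3.424 m
Total H_L = 26.68 + 3.424 = 30.10 m

H_L ≈ 30.1 m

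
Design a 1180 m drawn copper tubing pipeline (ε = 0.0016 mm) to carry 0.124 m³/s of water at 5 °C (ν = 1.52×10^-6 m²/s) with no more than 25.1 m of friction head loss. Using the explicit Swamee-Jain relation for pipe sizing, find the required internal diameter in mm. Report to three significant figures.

Swamee-Jain (Type III): D = 0.66·[ε^1.25·(LQ²/(gh_f))^4.75 + ν·Q^9.4·(L/(gh_f))^5.2]^0.04
LQ²/(gh_f) = 0.07369; L/(gh_f) = 4.792
Term 1 = ε^1.25·(…)^4.75 = 2.37×10^-13; Term 2 = ν·Q^9.4·(…)^5.2 = 1.58×10^-11
D = 0.66·(2.37×10^-13 + 1.58×10^-11)^0.04 = 0.2442 m = 244 mm
Check: V = 2.65 m/s, Re = 4.25×10^5, f = 0.01357, h_f = 23.4 m ≈ 25.1 m ✓

D ≈ 244 mm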